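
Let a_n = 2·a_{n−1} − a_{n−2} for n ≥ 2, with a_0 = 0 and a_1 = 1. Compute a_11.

11

With companion matrix T = [[2, −1], [1, 0]], [a_n, a_{n−1}]ᵀ = T·[a_{n−1}, a_{n−2}]ᵀ, so [a_11, a_10]ᵀ = T¹⁰·[a_1, a_0]ᵀ.
T¹⁰ = [[11, −10], [10, −9]], giving [a_11, a_10]ᵀ = [[11], [10]].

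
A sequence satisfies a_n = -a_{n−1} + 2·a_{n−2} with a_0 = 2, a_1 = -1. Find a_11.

-2047

With companion matrix M = [[-1, 2], [1, 0]], [a_n, a_{n−1}]ᵀ = M·[a_{n−1}, a_{n−2}]ᵀ, so [a_11, a_10]ᵀ = M¹⁰·[a_1, a_0]ᵀ.
M¹⁰ = [[683, -682], [-341, 342]], giving [a_11, a_10]ᵀ = [[-2047], [1025]].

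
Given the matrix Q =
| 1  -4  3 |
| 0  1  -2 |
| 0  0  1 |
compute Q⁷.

Q = I + N where N = [[0, -4, 3], [0, 0, -2], [0, 0, 0]] is strictly upper-triangular, so N³ = 0.
(I + N)⁷ = I + 7·N + 21·N² = [[1, -28, 189], [0, 1, -14], [0, 0, 1]].

[[1, -28, 189], [0, 1, -14], [0, 0, 1]]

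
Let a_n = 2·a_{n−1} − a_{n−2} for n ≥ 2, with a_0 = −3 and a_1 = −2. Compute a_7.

4

With companion matrix B = [[2, −1], [1, 0]], [a_n, a_{n−1}]ᵀ = B·[a_{n−1}, a_{n−2}]ᵀ, so [a_7, a_6]ᵀ = B⁶·[a_1, a_0]ᵀ.
B⁶ = [[7, −6], [6, −5]], giving [a_7, a_6]ᵀ = [[4], [3]].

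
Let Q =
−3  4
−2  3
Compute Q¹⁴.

Q² = I (check: tr Q = 0 and det Q = −1), so Q¹⁴ = I since 14 is even.

[[1, 0], [0, 1]]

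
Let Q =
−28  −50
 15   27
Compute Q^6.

tr Q = −1 and det Q = −6, so the characteristic polynomial is λ² − (−1)λ + (−6) with roots 2 and −3.
Eigenvectors give P = [[−5, 2], [3, −1]] with P⁻¹ = [[1, 2], [3, 5]], and Q = P·diag(2, −3)·P⁻¹.
Then Q^6 = P·diag(64, 729)·P⁻¹ = [[−320, 1458], [192, −729]] · [[1, 2], [3, 5]] = [[4054, 6650], [−1995, −3261]].

[[4054, 6650], [−1995, −3261]]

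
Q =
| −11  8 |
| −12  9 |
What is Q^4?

tr Q = −2 and det Q = −3, so the characteristic polynomial is λ² − (−2)λ + (−3) with roots −3 and 1.
Eigenvectors give P = [[1, −2], [1, −3]] with P⁻¹ = [[3, −2], [1, −1]], and Q = P·diag(−3, 1)·P⁻¹.
Then Q^4 = P·diag(81, 1)·P⁻¹ = [[81, −2], [81, −3]] · [[3, −2], [1, −1]] = [[241, −160], [240, −159]].

[[241, −160], [240, −159]]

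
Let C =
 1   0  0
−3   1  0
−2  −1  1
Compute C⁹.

C = I + N where N = [[0, 0, 0], [−3, 0, 0], [−2, −1, 0]] is strictly lower-triangular, so N³ = 0.
(I + N)⁹ = I + 9·N + 36·N² = [[1, 0, 0], [−27, 1, 0], [90, −9, 1]].

[[1, 0, 0], [−27, 1, 0], [90, −9, 1]]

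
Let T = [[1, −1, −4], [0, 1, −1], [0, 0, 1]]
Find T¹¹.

[[1, −11, 11], [0, 1, −11], [0, 0, 1]]

T = I + N where N = [[0, −1, −4], [0, 0, −1], [0, 0, 0]] is strictly upper-triangular, so N³ = 0.
(I + N)¹¹ = I + 11·N + 55·N² = [[1, −11, 11], [0, 1, −11], [0, 0, 1]].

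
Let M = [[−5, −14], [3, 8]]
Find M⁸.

[[−1529, −3570], [765, 1786]]

tr M = 3 and det M = 2, so the characteristic polynomial is λ² − (3)λ + (2) with roots 2 and 1.
Eigenvectors give P = [[−2, 7], [1, −3]] with P⁻¹ = [[3, 7], [1, 2]], and M = P·diag(2, 1)·P⁻¹.
Then M⁸ = P·diag(256, 1)·P⁻¹ = [[−512, 7], [256, −3]] · [[3, 7], [1, 2]] = [[−1529, −3570], [765, 1786]].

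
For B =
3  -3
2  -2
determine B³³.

[[3, -3], [2, -2]]

B² = B (a projection; rank 1, trace 1), so B³³ = B.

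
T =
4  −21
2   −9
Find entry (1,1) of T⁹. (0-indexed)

tr T = −5 and det T = 6, so the characteristic polynomial is λ² − (−5)λ + (6) with roots −2 and −3.
Eigenvectors give P = [[7, 3], [2, 1]] with P⁻¹ = [[1, −3], [−2, 7]], and T = P·diag(−2, −3)·P⁻¹.
Then T⁹ = P·diag(−512, −19683)·P⁻¹ = [[−3584, −59049], [−1024, −19683]] · [[1, −3], [−2, 7]] = [[114514, −402591], [38342, −134709]].

−134709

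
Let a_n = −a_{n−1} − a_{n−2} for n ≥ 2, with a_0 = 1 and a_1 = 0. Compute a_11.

With companion matrix B = [[−1, −1], [1, 0]], [a_n, a_{n−1}]ᵀ = B·[a_{n−1}, a_{n−2}]ᵀ, so [a_11, a_10]ᵀ = B¹⁰·[a_1, a_0]ᵀ.
B¹⁰ = [[−1, −1], [1, 0]], giving [a_11, a_10]ᵀ = [[−1], [0]].

−1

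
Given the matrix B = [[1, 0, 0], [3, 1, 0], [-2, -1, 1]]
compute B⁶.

B = I + N where N = [[0, 0, 0], [3, 0, 0], [-2, -1, 0]] is strictly lower-triangular, so N³ = 0.
(I + N)⁶ = I + 6·N + 15·N² = [[1, 0, 0], [18, 1, 0], [-57, -6, 1]].

[[1, 0, 0], [18, 1, 0], [-57, -6, 1]]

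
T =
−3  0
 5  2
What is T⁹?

[[−19683, 0], [20195, 512]]

tr T = −1 and det T = −6, so the characteristic polynomial is λ² − (−1)λ + (−6) with roots −3 and 2.
Eigenvectors give P = [[−1, 0], [1, 1]] with P⁻¹ = [[−1, 0], [1, 1]], and T = P·diag(−3, 2)·P⁻¹.
Then T⁹ = P·diag(−19683, 512)·P⁻¹ = [[19683, 0], [−19683, 512]] · [[−1, 0], [1, 1]] = [[−19683, 0], [20195, 512]].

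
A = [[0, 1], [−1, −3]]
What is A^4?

A^2 = [[−1, −3], [3, 8]]
A^3 = [[3, 8], [−8, −21]]
A^4 = [[−8, −21], [21, 55]]

[[−8, −21], [21, 55]]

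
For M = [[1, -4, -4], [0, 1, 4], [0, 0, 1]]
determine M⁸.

M = I + N where N = [[0, -4, -4], [0, 0, 4], [0, 0, 0]] is strictly upper-triangular, so N³ = 0.
(I + N)⁸ = I + 8·N + 28·N² = [[1, -32, -480], [0, 1, 32], [0, 0, 1]].

[[1, -32, -480], [0, 1, 32], [0, 0, 1]]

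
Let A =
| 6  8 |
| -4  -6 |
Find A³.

[[24, 32], [-16, -24]]

tr A = 0 and det A = -4, so the characteristic polynomial is λ² − (0)λ + (-4) with roots -2 and 2.
Eigenvectors give P = [[-1, 2], [1, -1]] with P⁻¹ = [[1, 2], [1, 1]], and A = P·diag(-2, 2)·P⁻¹.
Then A³ = P·diag(-8, 8)·P⁻¹ = [[8, 16], [-8, -8]] · [[1, 2], [1, 1]] = [[24, 32], [-16, -24]].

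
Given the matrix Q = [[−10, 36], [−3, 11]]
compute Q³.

[[−28, 108], [−9, 35]]

tr Q = 1 and det Q = −2, so the characteristic polynomial is λ² − (1)λ + (−2) with roots 2 and −1.
Eigenvectors give P = [[3, 4], [1, 1]] with P⁻¹ = [[−1, 4], [1, −3]], and Q = P·diag(2, −1)·P⁻¹.
Then Q³ = P·diag(8, −1)·P⁻¹ = [[24, −4], [8, −1]] · [[−1, 4], [1, −3]] = [[−28, 108], [−9, 35]].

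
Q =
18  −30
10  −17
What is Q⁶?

[[2724, −3990], [1330, −1931]]

tr Q = 1 and det Q = −6, so the characteristic polynomial is λ² − (1)λ + (−6) with roots 3 and −2.
Eigenvectors give P = [[2, −3], [1, −2]] with P⁻¹ = [[2, −3], [1, −2]], and Q = P·diag(3, −2)·P⁻¹.
Then Q⁶ = P·diag(729, 64)·P⁻¹ = [[1458, −192], [729, −128]] · [[2, −3], [1, −2]] = [[2724, −3990], [1330, −1931]].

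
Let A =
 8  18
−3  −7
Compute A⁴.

tr A = 1 and det A = −2, so the characteristic polynomial is λ² − (1)λ + (−2) with roots −1 and 2.
Eigenvectors give P = [[−2, 3], [1, −1]] with P⁻¹ = [[1, 3], [1, 2]], and A = P·diag(−1, 2)·P⁻¹.
Then A⁴ = P·diag(1, 16)·P⁻¹ = [[−2, 48], [1, −16]] · [[1, 3], [1, 2]] = [[46, 90], [−15, −29]].

[[46, 90], [−15, −29]]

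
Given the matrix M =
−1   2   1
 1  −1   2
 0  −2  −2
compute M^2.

[[3, −6, 1], [−2, −1, −5], [−2, 6, 0]]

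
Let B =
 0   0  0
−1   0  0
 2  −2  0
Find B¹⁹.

[[0, 0, 0], [0, 0, 0], [0, 0, 0]]

B is strictly triangular, hence nilpotent: B³ = 0, so B¹⁹ = 0.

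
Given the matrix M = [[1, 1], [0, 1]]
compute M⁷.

[[1, 7], [0, 1]]

M = I + N where N = [[0, 1], [0, 0]] is strictly upper-triangular, so N² = 0.
(I + N)⁷ = I + 7·N = [[1, 7], [0, 1]].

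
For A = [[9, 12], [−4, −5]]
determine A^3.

[[105, 156], [−52, −77]]

tr A = 4 and det A = 3, so the characteristic polynomial is λ² − (4)λ + (3) with roots 3 and 1.
Eigenvectors give P = [[−2, −3], [1, 2]] with P⁻¹ = [[−2, −3], [1, 2]], and A = P·diag(3, 1)·P⁻¹.
Then A^3 = P·diag(27, 1)·P⁻¹ = [[−54, −3], [27, 2]] · [[−2, −3], [1, 2]] = [[105, 156], [−52, −77]].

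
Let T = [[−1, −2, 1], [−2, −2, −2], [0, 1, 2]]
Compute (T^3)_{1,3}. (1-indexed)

1

T^2 = [[5, 7, 5], [6, 6, −2], [−2, 0, 2]]
T^3 = [[−19, −19, 1], [−18, −26, −10], [2, 6, 2]]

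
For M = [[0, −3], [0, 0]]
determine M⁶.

[[0, 0], [0, 0]]

M is strictly triangular, hence nilpotent: M² = 0, so M⁶ = 0.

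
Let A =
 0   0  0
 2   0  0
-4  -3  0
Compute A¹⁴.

[[0, 0, 0], [0, 0, 0], [0, 0, 0]]

A is strictly triangular, hence nilpotent: A³ = 0, so A¹⁴ = 0.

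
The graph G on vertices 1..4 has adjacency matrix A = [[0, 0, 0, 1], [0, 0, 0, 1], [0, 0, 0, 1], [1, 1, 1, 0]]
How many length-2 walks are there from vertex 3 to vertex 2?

The number of length-2 walks from vertex 3 to vertex 2 is entry (3,2) of A², where A is the adjacency matrix.
A² = [[1, 1, 1, 0], [1, 1, 1, 0], [1, 1, 1, 0], [0, 0, 0, 3]]

1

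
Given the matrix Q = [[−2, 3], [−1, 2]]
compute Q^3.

[[−2, 3], [−1, 2]]

Q^2 = [[1, 0], [0, 1]]
Q^3 = [[−2, 3], [−1, 2]]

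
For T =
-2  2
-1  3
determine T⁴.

[[2, 18], [-9, 47]]

T² = [[2, 2], [-1, 7]]
T³ = [[-6, 10], [-5, 19]]
T⁴ = [[2, 18], [-9, 47]]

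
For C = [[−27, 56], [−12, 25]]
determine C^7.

[[−15315, 30632], [−6564, 13129]]

tr C = −2 and det C = −3, so the characteristic polynomial is λ² − (−2)λ + (−3) with roots 1 and −3.
Eigenvectors give P = [[2, 7], [1, 3]] with P⁻¹ = [[−3, 7], [1, −2]], and C = P·diag(1, −3)·P⁻¹.
Then C^7 = P·diag(1, −2187)·P⁻¹ = [[2, −15309], [1, −6561]] · [[−3, 7], [1, −2]] = [[−15315, 30632], [−6564, 13129]].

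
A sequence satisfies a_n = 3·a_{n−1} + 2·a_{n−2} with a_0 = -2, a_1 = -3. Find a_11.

With companion matrix T = [[3, 2], [1, 0]], [a_n, a_{n−1}]ᵀ = T·[a_{n−1}, a_{n−2}]ᵀ, so [a_11, a_10]ᵀ = T¹⁰·[a_1, a_0]ᵀ.
T¹⁰ = [[283667, 159294], [79647, 44726]], giving [a_11, a_10]ᵀ = [[-1169589], [-328393]].

-1169589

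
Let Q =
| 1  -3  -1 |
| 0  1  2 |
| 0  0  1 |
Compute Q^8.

[[1, -24, -176], [0, 1, 16], [0, 0, 1]]

Q = I + N where N = [[0, -3, -1], [0, 0, 2], [0, 0, 0]] is strictly upper-triangular, so N^3 = 0.
(I + N)^8 = I + 8·N + 28·N^2 = [[1, -24, -176], [0, 1, 16], [0, 0, 1]].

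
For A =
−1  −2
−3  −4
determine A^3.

A^2 = [[7, 10], [15, 22]]
A^3 = [[−37, −54], [−81, −118]]

[[−37, −54], [−81, −118]]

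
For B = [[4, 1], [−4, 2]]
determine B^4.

B^2 = [[12, 6], [−24, 0]]
B^3 = [[24, 24], [−96, −24]]
B^4 = [[0, 72], [−288, −144]]

[[0, 72], [−288, −144]]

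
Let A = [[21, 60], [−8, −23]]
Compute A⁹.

[[98421, 295260], [−39368, −118103]]

tr A = −2 and det A = −3, so the characteristic polynomial is λ² − (−2)λ + (−3) with roots −3 and 1.
Eigenvectors give P = [[−5, −3], [2, 1]] with P⁻¹ = [[1, 3], [−2, −5]], and A = P·diag(−3, 1)·P⁻¹.
Then A⁹ = P·diag(−19683, 1)·P⁻¹ = [[98415, −3], [−39366, 1]] · [[1, 3], [−2, −5]] = [[98421, 295260], [−39368, −118103]].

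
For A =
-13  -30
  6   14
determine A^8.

tr A = 1 and det A = -2, so the characteristic polynomial is λ² − (1)λ + (-2) with roots -1 and 2.
Eigenvectors give P = [[5, -2], [-2, 1]] with P⁻¹ = [[1, 2], [2, 5]], and A = P·diag(-1, 2)·P⁻¹.
Then A^8 = P·diag(1, 256)·P⁻¹ = [[5, -512], [-2, 256]] · [[1, 2], [2, 5]] = [[-1019, -2550], [510, 1276]].

[[-1019, -2550], [510, 1276]]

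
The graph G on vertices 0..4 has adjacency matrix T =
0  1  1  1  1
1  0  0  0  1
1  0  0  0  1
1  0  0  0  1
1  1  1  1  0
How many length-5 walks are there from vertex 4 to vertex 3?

The number of length-5 walks from vertex 4 to vertex 3 is entry (4,3) of T⁵, where T is the adjacency matrix.
T² = [[4, 1, 1, 1, 3], [1, 2, 2, 2, 1], [1, 2, 2, 2, 1], [1, 2, 2, 2, 1], [3, 1, 1, 1, 4]]
T³ = [[6, 7, 7, 7, 7], [7, 2, 2, 2, 7], [7, 2, 2, 2, 7], [7, 2, 2, 2, 7], [7, 7, 7, 7, 6]]
T⁴ = [[28, 13, 13, 13, 27], [13, 14, 14, 14, 13], [13, 14, 14, 14, 13], [13, 14, 14, 14, 13], [27, 13, 13, 13, 28]]
T⁵ = [[66, 55, 55, 55, 67], [55, 26, 26, 26, 55], [55, 26, 26, 26, 55], [55, 26, 26, 26, 55], [67, 55, 55, 55, 66]]

55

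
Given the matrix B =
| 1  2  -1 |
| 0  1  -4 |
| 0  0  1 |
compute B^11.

B = I + N where N = [[0, 2, -1], [0, 0, -4], [0, 0, 0]] is strictly upper-triangular, so N^3 = 0.
(I + N)^11 = I + 11·N + 55·N^2 = [[1, 22, -451], [0, 1, -44], [0, 0, 1]].

[[1, 22, -451], [0, 1, -44], [0, 0, 1]]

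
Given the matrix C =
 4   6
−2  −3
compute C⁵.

C² = C (a projection; rank 1, trace 1), so C⁵ = C.

[[4, 6], [−2, −3]]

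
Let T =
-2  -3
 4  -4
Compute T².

[[-8, 18], [-24, 4]]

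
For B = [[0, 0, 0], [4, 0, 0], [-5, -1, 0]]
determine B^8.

[[0, 0, 0], [0, 0, 0], [0, 0, 0]]

B is strictly triangular, hence nilpotent: B^3 = 0, so B^8 = 0.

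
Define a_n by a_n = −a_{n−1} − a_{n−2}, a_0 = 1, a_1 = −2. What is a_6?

With companion matrix Q = [[−1, −1], [1, 0]], [a_n, a_{n−1}]ᵀ = Q·[a_{n−1}, a_{n−2}]ᵀ, so [a_6, a_5]ᵀ = Q⁵·[a_1, a_0]ᵀ.
Q⁵ = [[0, 1], [−1, −1]], giving [a_6, a_5]ᵀ = [[1], [1]].

1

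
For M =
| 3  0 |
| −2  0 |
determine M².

[[9, 0], [−6, 0]]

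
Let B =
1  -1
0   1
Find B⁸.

B = I + N where N = [[0, -1], [0, 0]] is strictly upper-triangular, so N² = 0.
(I + N)⁸ = I + 8·N = [[1, -8], [0, 1]].

[[1, -8], [0, 1]]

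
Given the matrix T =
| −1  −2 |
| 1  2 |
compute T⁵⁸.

[[−1, −2], [1, 2]]

T² = T (a projection; rank 1, trace 1), so T⁵⁸ = T.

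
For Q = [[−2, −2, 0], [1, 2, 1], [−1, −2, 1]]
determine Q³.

[[−2, 0, −2], [−1, −4, 3], [−1, −4, −5]]

Q² = [[2, 0, −2], [−1, 0, 3], [−1, −4, −1]]
Q³ = [[−2, 0, −2], [−1, −4, 3], [−1, −4, −5]]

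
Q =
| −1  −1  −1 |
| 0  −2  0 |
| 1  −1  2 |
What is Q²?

[[0, 4, −1], [0, 4, 0], [1, −1, 3]]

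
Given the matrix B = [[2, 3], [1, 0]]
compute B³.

[[20, 21], [7, 6]]

B² = [[7, 6], [2, 3]]
B³ = [[20, 21], [7, 6]]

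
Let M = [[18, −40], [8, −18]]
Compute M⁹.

tr M = 0 and det M = −4, so the characteristic polynomial is λ² − (0)λ + (−4) with roots −2 and 2.
Eigenvectors give P = [[2, 5], [1, 2]] with P⁻¹ = [[−2, 5], [1, −2]], and M = P·diag(−2, 2)·P⁻¹.
Then M⁹ = P·diag(−512, 512)·P⁻¹ = [[−1024, 2560], [−512, 1024]] · [[−2, 5], [1, −2]] = [[4608, −10240], [2048, −4608]].

[[4608, −10240], [2048, −4608]]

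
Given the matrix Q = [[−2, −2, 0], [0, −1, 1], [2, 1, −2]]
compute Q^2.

[[4, 6, −2], [2, 2, −3], [−8, −7, 5]]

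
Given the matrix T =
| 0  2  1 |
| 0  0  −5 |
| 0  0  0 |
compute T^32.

T is strictly triangular, hence nilpotent: T^3 = 0, so T^32 = 0.

[[0, 0, 0], [0, 0, 0], [0, 0, 0]]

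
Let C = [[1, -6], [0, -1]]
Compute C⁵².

C² = I (check: tr C = 0 and det C = -1), so C⁵² = I since 52 is even.

[[1, 0], [0, 1]]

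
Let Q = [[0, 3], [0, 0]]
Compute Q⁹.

Q is strictly triangular, hence nilpotent: Q² = 0, so Q⁹ = 0.

[[0, 0], [0, 0]]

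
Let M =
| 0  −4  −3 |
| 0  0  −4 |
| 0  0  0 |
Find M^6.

[[0, 0, 0], [0, 0, 0], [0, 0, 0]]

M is strictly triangular, hence nilpotent: M^3 = 0, so M^6 = 0.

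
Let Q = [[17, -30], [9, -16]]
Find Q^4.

tr Q = 1 and det Q = -2, so the characteristic polynomial is λ² − (1)λ + (-2) with roots 2 and -1.
Eigenvectors give P = [[-2, 5], [-1, 3]] with P⁻¹ = [[-3, 5], [-1, 2]], and Q = P·diag(2, -1)·P⁻¹.
Then Q^4 = P·diag(16, 1)·P⁻¹ = [[-32, 5], [-16, 3]] · [[-3, 5], [-1, 2]] = [[91, -150], [45, -74]].

[[91, -150], [45, -74]]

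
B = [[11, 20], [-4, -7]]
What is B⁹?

tr B = 4 and det B = 3, so the characteristic polynomial is λ² − (4)λ + (3) with roots 1 and 3.
Eigenvectors give P = [[-2, 5], [1, -2]] with P⁻¹ = [[2, 5], [1, 2]], and B = P·diag(1, 3)·P⁻¹.
Then B⁹ = P·diag(1, 19683)·P⁻¹ = [[-2, 98415], [1, -39366]] · [[2, 5], [1, 2]] = [[98411, 196820], [-39364, -78727]].

[[98411, 196820], [-39364, -78727]]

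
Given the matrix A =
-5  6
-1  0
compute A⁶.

tr A = -5 and det A = 6, so the characteristic polynomial is λ² − (-5)λ + (6) with roots -2 and -3.
Eigenvectors give P = [[2, 3], [1, 1]] with P⁻¹ = [[-1, 3], [1, -2]], and A = P·diag(-2, -3)·P⁻¹.
Then A⁶ = P·diag(64, 729)·P⁻¹ = [[128, 2187], [64, 729]] · [[-1, 3], [1, -2]] = [[2059, -3990], [665, -1266]].

[[2059, -3990], [665, -1266]]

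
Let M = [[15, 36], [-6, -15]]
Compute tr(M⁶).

tr M = 0 and det M = -9, so the characteristic polynomial is λ² − (0)λ + (-9) with roots -3 and 3.
Eigenvectors give P = [[-2, 3], [1, -1]] with P⁻¹ = [[1, 3], [1, 2]], and M = P·diag(-3, 3)·P⁻¹.
Then M⁶ = P·diag(729, 729)·P⁻¹ = [[-1458, 2187], [729, -729]] · [[1, 3], [1, 2]] = [[729, 0], [0, 729]].

1458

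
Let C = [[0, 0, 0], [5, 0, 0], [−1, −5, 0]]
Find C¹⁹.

C is strictly triangular, hence nilpotent: C³ = 0, so C¹⁹ = 0.

[[0, 0, 0], [0, 0, 0], [0, 0, 0]]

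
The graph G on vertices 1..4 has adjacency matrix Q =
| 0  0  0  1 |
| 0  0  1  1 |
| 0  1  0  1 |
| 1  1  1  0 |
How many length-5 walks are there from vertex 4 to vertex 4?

The number of length-5 walks from vertex 4 to vertex 4 is entry (4,4) of Q⁵, where Q is the adjacency matrix.
Q² = [[1, 1, 1, 0], [1, 2, 1, 1], [1, 1, 2, 1], [0, 1, 1, 3]]
Q³ = [[0, 1, 1, 3], [1, 2, 3, 4], [1, 3, 2, 4], [3, 4, 4, 2]]
Q⁴ = [[3, 4, 4, 2], [4, 7, 6, 6], [4, 6, 7, 6], [2, 6, 6, 11]]
Q⁵ = [[2, 6, 6, 11], [6, 12, 13, 17], [6, 13, 12, 17], [11, 17, 17, 14]]

14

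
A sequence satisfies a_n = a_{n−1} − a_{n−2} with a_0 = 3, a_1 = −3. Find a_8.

−6

With companion matrix T = [[1, −1], [1, 0]], [a_n, a_{n−1}]ᵀ = T·[a_{n−1}, a_{n−2}]ᵀ, so [a_8, a_7]ᵀ = T⁷·[a_1, a_0]ᵀ.
T⁷ = [[1, −1], [1, 0]], giving [a_8, a_7]ᵀ = [[−6], [−3]].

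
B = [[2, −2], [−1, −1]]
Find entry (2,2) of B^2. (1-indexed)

3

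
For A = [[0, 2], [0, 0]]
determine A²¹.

[[0, 0], [0, 0]]

A is strictly triangular, hence nilpotent: A² = 0, so A²¹ = 0.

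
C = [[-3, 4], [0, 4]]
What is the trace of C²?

25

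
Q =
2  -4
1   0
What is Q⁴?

[[-16, 32], [-8, 0]]

Q² = [[0, -8], [2, -4]]
Q³ = [[-8, 0], [0, -8]]
Q⁴ = [[-16, 32], [-8, 0]]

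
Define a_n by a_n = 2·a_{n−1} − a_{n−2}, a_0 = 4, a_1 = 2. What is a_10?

−16

With companion matrix C = [[2, −1], [1, 0]], [a_n, a_{n−1}]ᵀ = C·[a_{n−1}, a_{n−2}]ᵀ, so [a_10, a_9]ᵀ = C⁹·[a_1, a_0]ᵀ.
C⁹ = [[10, −9], [9, −8]], giving [a_10, a_9]ᵀ = [[−16], [−14]].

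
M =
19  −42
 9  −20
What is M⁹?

tr M = −1 and det M = −2, so the characteristic polynomial is λ² − (−1)λ + (−2) with roots −2 and 1.
Eigenvectors give P = [[2, 7], [1, 3]] with P⁻¹ = [[−3, 7], [1, −2]], and M = P·diag(−2, 1)·P⁻¹.
Then M⁹ = P·diag(−512, 1)·P⁻¹ = [[−1024, 7], [−512, 3]] · [[−3, 7], [1, −2]] = [[3079, −7182], [1539, −3590]].

[[3079, −7182], [1539, −3590]]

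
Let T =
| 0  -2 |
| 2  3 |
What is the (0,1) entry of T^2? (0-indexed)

-6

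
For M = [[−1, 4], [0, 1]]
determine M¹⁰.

M² = I (check: tr M = 0 and det M = −1), so M¹⁰ = I since 10 is even.

[[1, 0], [0, 1]]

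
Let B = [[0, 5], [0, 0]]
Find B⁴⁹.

[[0, 0], [0, 0]]

B is strictly triangular, hence nilpotent: B² = 0, so B⁴⁹ = 0.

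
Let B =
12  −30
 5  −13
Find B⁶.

tr B = −1 and det B = −6, so the characteristic polynomial is λ² − (−1)λ + (−6) with roots 2 and −3.
Eigenvectors give P = [[−3, 2], [−1, 1]] with P⁻¹ = [[−1, 2], [−1, 3]], and B = P·diag(2, −3)·P⁻¹.
Then B⁶ = P·diag(64, 729)·P⁻¹ = [[−192, 1458], [−64, 729]] · [[−1, 2], [−1, 3]] = [[−1266, 3990], [−665, 2059]].

[[−1266, 3990], [−665, 2059]]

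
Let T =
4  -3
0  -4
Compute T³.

T² = [[16, 0], [0, 16]]
T³ = [[64, -48], [0, -64]]

[[64, -48], [0, -64]]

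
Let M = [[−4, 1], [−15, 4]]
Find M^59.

M² = I (check: tr M = 0 and det M = −1), so M^59 = M since 59 is odd.

[[−4, 1], [−15, 4]]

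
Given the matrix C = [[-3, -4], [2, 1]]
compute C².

[[1, 8], [-4, -7]]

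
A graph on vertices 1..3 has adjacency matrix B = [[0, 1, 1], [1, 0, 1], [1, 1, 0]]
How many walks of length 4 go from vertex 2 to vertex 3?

The number of length-4 walks from vertex 2 to vertex 3 is entry (2,3) of B⁴, where B is the adjacency matrix.
B² = [[2, 1, 1], [1, 2, 1], [1, 1, 2]]
B³ = [[2, 3, 3], [3, 2, 3], [3, 3, 2]]
B⁴ = [[6, 5, 5], [5, 6, 5], [5, 5, 6]]

5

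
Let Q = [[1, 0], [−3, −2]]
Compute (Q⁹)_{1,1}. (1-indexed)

1

tr Q = −1 and det Q = −2, so the characteristic polynomial is λ² − (−1)λ + (−2) with roots −2 and 1.
Eigenvectors give P = [[0, −1], [1, 1]] with P⁻¹ = [[1, 1], [−1, 0]], and Q = P·diag(−2, 1)·P⁻¹.
Then Q⁹ = P·diag(−512, 1)·P⁻¹ = [[0, −1], [−512, 1]] · [[1, 1], [−1, 0]] = [[1, 0], [−513, −512]].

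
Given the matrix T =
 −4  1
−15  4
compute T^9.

T² = I (check: tr T = 0 and det T = −1), so T^9 = T since 9 is odd.

[[−4, 1], [−15, 4]]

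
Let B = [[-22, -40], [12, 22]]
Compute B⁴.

tr B = 0 and det B = -4, so the characteristic polynomial is λ² − (0)λ + (-4) with roots -2 and 2.
Eigenvectors give P = [[-2, -5], [1, 3]] with P⁻¹ = [[-3, -5], [1, 2]], and B = P·diag(-2, 2)·P⁻¹.
Then B⁴ = P·diag(16, 16)·P⁻¹ = [[-32, -80], [16, 48]] · [[-3, -5], [1, 2]] = [[16, 0], [0, 16]].

[[16, 0], [0, 16]]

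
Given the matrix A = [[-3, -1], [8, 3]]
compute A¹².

[[1, 0], [0, 1]]

A² = I (check: tr A = 0 and det A = -1), so A¹² = I since 12 is even.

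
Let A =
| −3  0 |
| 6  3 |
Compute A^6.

tr A = 0 and det A = −9, so the characteristic polynomial is λ² − (0)λ + (−9) with roots −3 and 3.
Eigenvectors give P = [[1, 0], [−1, −1]] with P⁻¹ = [[1, 0], [−1, −1]], and A = P·diag(−3, 3)·P⁻¹.
Then A^6 = P·diag(729, 729)·P⁻¹ = [[729, 0], [−729, −729]] · [[1, 0], [−1, −1]] = [[729, 0], [0, 729]].

[[729, 0], [0, 729]]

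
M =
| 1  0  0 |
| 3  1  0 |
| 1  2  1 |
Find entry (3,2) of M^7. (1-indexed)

14

M = I + N where N = [[0, 0, 0], [3, 0, 0], [1, 2, 0]] is strictly lower-triangular, so N^3 = 0.
(I + N)^7 = I + 7·N + 21·N^2 = [[1, 0, 0], [21, 1, 0], [133, 14, 1]].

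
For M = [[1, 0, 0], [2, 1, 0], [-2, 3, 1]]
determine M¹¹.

[[1, 0, 0], [22, 1, 0], [308, 33, 1]]

M = I + N where N = [[0, 0, 0], [2, 0, 0], [-2, 3, 0]] is strictly lower-triangular, so N³ = 0.
(I + N)¹¹ = I + 11·N + 55·N² = [[1, 0, 0], [22, 1, 0], [308, 33, 1]].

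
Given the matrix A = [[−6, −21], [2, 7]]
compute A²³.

[[−6, −21], [2, 7]]

A² = A (a projection; rank 1, trace 1), so A²³ = A.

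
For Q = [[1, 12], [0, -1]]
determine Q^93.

Q² = I (check: tr Q = 0 and det Q = -1), so Q^93 = Q since 93 is odd.

[[1, 12], [0, -1]]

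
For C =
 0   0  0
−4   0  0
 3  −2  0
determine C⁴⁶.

C is strictly triangular, hence nilpotent: C³ = 0, so C⁴⁶ = 0.

[[0, 0, 0], [0, 0, 0], [0, 0, 0]]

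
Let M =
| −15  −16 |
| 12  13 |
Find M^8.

[[26241, 26240], [−19680, −19679]]

tr M = −2 and det M = −3, so the characteristic polynomial is λ² − (−2)λ + (−3) with roots −3 and 1.
Eigenvectors give P = [[4, 1], [−3, −1]] with P⁻¹ = [[1, 1], [−3, −4]], and M = P·diag(−3, 1)·P⁻¹.
Then M^8 = P·diag(6561, 1)·P⁻¹ = [[26244, 1], [−19683, −1]] · [[1, 1], [−3, −4]] = [[26241, 26240], [−19680, −19679]].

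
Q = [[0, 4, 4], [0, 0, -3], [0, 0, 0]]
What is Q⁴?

[[0, 0, 0], [0, 0, 0], [0, 0, 0]]

Q is strictly triangular, hence nilpotent: Q³ = 0, so Q⁴ = 0.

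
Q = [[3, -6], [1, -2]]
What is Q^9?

Q² = Q (a projection; rank 1, trace 1), so Q^9 = Q.

[[3, -6], [1, -2]]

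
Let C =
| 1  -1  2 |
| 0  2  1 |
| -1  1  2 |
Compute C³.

C² = [[-1, -1, 5], [-1, 5, 4], [-3, 5, 3]]
C³ = [[-6, 4, 7], [-5, 15, 11], [-6, 16, 5]]

[[-6, 4, 7], [-5, 15, 11], [-6, 16, 5]]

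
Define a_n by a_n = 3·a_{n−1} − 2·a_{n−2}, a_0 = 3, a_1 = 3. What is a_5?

3

With companion matrix A = [[3, −2], [1, 0]], [a_n, a_{n−1}]ᵀ = A·[a_{n−1}, a_{n−2}]ᵀ, so [a_5, a_4]ᵀ = A⁴·[a_1, a_0]ᵀ.
A⁴ = [[31, −30], [15, −14]], giving [a_5, a_4]ᵀ = [[3], [3]].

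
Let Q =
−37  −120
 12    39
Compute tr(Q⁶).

730

tr Q = 2 and det Q = −3, so the characteristic polynomial is λ² − (2)λ + (−3) with roots −1 and 3.
Eigenvectors give P = [[10, −3], [−3, 1]] with P⁻¹ = [[1, 3], [3, 10]], and Q = P·diag(−1, 3)·P⁻¹.
Then Q⁶ = P·diag(1, 729)·P⁻¹ = [[10, −2187], [−3, 729]] · [[1, 3], [3, 10]] = [[−6551, −21840], [2184, 7281]].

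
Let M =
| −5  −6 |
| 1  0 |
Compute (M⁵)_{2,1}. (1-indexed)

211

tr M = −5 and det M = 6, so the characteristic polynomial is λ² − (−5)λ + (6) with roots −2 and −3.
Eigenvectors give P = [[2, 3], [−1, −1]] with P⁻¹ = [[−1, −3], [1, 2]], and M = P·diag(−2, −3)·P⁻¹.
Then M⁵ = P·diag(−32, −243)·P⁻¹ = [[−64, −729], [32, 243]] · [[−1, −3], [1, 2]] = [[−665, −1266], [211, 390]].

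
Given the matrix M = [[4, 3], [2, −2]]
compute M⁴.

[[508, 192], [128, 124]]

M² = [[22, 6], [4, 10]]
M³ = [[100, 54], [36, −8]]
M⁴ = [[508, 192], [128, 124]]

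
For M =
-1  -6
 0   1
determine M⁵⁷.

M² = I (check: tr M = 0 and det M = -1), so M⁵⁷ = M since 57 is odd.

[[-1, -6], [0, 1]]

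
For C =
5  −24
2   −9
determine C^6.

[[−2183, 8736], [−728, 2913]]

tr C = −4 and det C = 3, so the characteristic polynomial is λ² − (−4)λ + (3) with roots −1 and −3.
Eigenvectors give P = [[−4, 3], [−1, 1]] with P⁻¹ = [[−1, 3], [−1, 4]], and C = P·diag(−1, −3)·P⁻¹.
Then C^6 = P·diag(1, 729)·P⁻¹ = [[−4, 2187], [−1, 729]] · [[−1, 3], [−1, 4]] = [[−2183, 8736], [−728, 2913]].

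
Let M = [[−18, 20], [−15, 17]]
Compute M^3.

[[−132, 140], [−105, 113]]

tr M = −1 and det M = −6, so the characteristic polynomial is λ² − (−1)λ + (−6) with roots −3 and 2.
Eigenvectors give P = [[−4, −1], [−3, −1]] with P⁻¹ = [[−1, 1], [3, −4]], and M = P·diag(−3, 2)·P⁻¹.
Then M^3 = P·diag(−27, 8)·P⁻¹ = [[108, −8], [81, −8]] · [[−1, 1], [3, −4]] = [[−132, 140], [−105, 113]].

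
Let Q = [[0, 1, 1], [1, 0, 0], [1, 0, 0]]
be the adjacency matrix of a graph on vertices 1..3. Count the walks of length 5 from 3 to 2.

The number of length-5 walks from vertex 3 to vertex 2 is entry (3,2) of Q^5, where Q is the adjacency matrix.
Q^2 = [[2, 0, 0], [0, 1, 1], [0, 1, 1]]
Q^3 = [[0, 2, 2], [2, 0, 0], [2, 0, 0]]
Q^4 = [[4, 0, 0], [0, 2, 2], [0, 2, 2]]
Q^5 = [[0, 4, 4], [4, 0, 0], [4, 0, 0]]

0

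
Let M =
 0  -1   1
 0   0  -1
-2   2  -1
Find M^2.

[[-2, 2, 0], [2, -2, 1], [2, 0, -3]]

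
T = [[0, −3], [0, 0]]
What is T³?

T is strictly triangular, hence nilpotent: T² = 0, so T³ = 0.

[[0, 0], [0, 0]]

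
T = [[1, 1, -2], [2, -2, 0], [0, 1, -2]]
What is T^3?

[[-3, 11, -10], [10, -18, 12], [-6, 14, -12]]

T^2 = [[3, -3, 2], [-2, 6, -4], [2, -4, 4]]
T^3 = [[-3, 11, -10], [10, -18, 12], [-6, 14, -12]]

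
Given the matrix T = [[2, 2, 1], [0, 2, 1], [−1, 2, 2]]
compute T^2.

[[3, 10, 6], [−1, 6, 4], [−4, 6, 5]]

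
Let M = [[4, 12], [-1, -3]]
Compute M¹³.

M² = M (a projection; rank 1, trace 1), so M¹³ = M.

[[4, 12], [-1, -3]]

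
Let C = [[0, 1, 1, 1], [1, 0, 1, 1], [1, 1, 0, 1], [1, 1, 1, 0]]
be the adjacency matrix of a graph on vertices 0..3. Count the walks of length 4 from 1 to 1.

21

The number of length-4 walks from vertex 1 to vertex 1 is entry (1,1) of C⁴, where C is the adjacency matrix.
C² = [[3, 2, 2, 2], [2, 3, 2, 2], [2, 2, 3, 2], [2, 2, 2, 3]]
C³ = [[6, 7, 7, 7], [7, 6, 7, 7], [7, 7, 6, 7], [7, 7, 7, 6]]
C⁴ = [[21, 20, 20, 20], [20, 21, 20, 20], [20, 20, 21, 20], [20, 20, 20, 21]]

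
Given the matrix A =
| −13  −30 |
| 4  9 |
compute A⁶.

tr A = −4 and det A = 3, so the characteristic polynomial is λ² − (−4)λ + (3) with roots −3 and −1.
Eigenvectors give P = [[−3, −5], [1, 2]] with P⁻¹ = [[−2, −5], [1, 3]], and A = P·diag(−3, −1)·P⁻¹.
Then A⁶ = P·diag(729, 1)·P⁻¹ = [[−2187, −5], [729, 2]] · [[−2, −5], [1, 3]] = [[4369, 10920], [−1456, −3639]].

[[4369, 10920], [−1456, −3639]]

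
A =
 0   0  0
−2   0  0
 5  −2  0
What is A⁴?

[[0, 0, 0], [0, 0, 0], [0, 0, 0]]

A is strictly triangular, hence nilpotent: A³ = 0, so A⁴ = 0.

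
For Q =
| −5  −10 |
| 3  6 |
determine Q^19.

[[−5, −10], [3, 6]]

Q² = Q (a projection; rank 1, trace 1), so Q^19 = Q.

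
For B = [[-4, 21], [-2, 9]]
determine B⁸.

[[-37574, 132405], [-12610, 44391]]

tr B = 5 and det B = 6, so the characteristic polynomial is λ² − (5)λ + (6) with roots 3 and 2.
Eigenvectors give P = [[3, 7], [1, 2]] with P⁻¹ = [[-2, 7], [1, -3]], and B = P·diag(3, 2)·P⁻¹.
Then B⁸ = P·diag(6561, 256)·P⁻¹ = [[19683, 1792], [6561, 512]] · [[-2, 7], [1, -3]] = [[-37574, 132405], [-12610, 44391]].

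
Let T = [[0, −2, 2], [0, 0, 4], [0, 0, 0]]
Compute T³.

T is strictly triangular, hence nilpotent: T³ = 0, so T³ = 0.

[[0, 0, 0], [0, 0, 0], [0, 0, 0]]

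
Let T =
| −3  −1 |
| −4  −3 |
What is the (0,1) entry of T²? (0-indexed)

6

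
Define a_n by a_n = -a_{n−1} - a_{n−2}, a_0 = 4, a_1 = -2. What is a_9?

4

With companion matrix A = [[-1, -1], [1, 0]], [a_n, a_{n−1}]ᵀ = A·[a_{n−1}, a_{n−2}]ᵀ, so [a_9, a_8]ᵀ = A^8·[a_1, a_0]ᵀ.
A^8 = [[0, 1], [-1, -1]], giving [a_9, a_8]ᵀ = [[4], [-2]].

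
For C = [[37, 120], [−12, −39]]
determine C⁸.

tr C = −2 and det C = −3, so the characteristic polynomial is λ² − (−2)λ + (−3) with roots 1 and −3.
Eigenvectors give P = [[−10, 3], [3, −1]] with P⁻¹ = [[−1, −3], [−3, −10]], and C = P·diag(1, −3)·P⁻¹.
Then C⁸ = P·diag(1, 6561)·P⁻¹ = [[−10, 19683], [3, −6561]] · [[−1, −3], [−3, −10]] = [[−59039, −196800], [19680, 65601]].

[[−59039, −196800], [19680, 65601]]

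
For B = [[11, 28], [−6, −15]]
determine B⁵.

[[1451, 3388], [−726, −1695]]

tr B = −4 and det B = 3, so the characteristic polynomial is λ² − (−4)λ + (3) with roots −1 and −3.
Eigenvectors give P = [[7, −2], [−3, 1]] with P⁻¹ = [[1, 2], [3, 7]], and B = P·diag(−1, −3)·P⁻¹.
Then B⁵ = P·diag(−1, −243)·P⁻¹ = [[−7, 486], [3, −243]] · [[1, 2], [3, 7]] = [[1451, 3388], [−726, −1695]].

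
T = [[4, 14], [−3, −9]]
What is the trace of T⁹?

−20195

tr T = −5 and det T = 6, so the characteristic polynomial is λ² − (−5)λ + (6) with roots −3 and −2.
Eigenvectors give P = [[−2, 7], [1, −3]] with P⁻¹ = [[3, 7], [1, 2]], and T = P·diag(−3, −2)·P⁻¹.
Then T⁹ = P·diag(−19683, −512)·P⁻¹ = [[39366, −3584], [−19683, 1536]] · [[3, 7], [1, 2]] = [[114514, 268394], [−57513, −134709]].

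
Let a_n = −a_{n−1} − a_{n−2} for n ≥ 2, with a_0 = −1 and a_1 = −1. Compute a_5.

With companion matrix A = [[−1, −1], [1, 0]], [a_n, a_{n−1}]ᵀ = A·[a_{n−1}, a_{n−2}]ᵀ, so [a_5, a_4]ᵀ = A^4·[a_1, a_0]ᵀ.
A^4 = [[−1, −1], [1, 0]], giving [a_5, a_4]ᵀ = [[2], [−1]].

2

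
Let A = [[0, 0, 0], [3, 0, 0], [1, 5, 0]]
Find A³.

[[0, 0, 0], [0, 0, 0], [0, 0, 0]]

A is strictly triangular, hence nilpotent: A³ = 0, so A³ = 0.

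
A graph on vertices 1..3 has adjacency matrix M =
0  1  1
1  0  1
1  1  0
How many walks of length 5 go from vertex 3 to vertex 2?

The number of length-5 walks from vertex 3 to vertex 2 is entry (3,2) of M⁵, where M is the adjacency matrix.
M² = [[2, 1, 1], [1, 2, 1], [1, 1, 2]]
M³ = [[2, 3, 3], [3, 2, 3], [3, 3, 2]]
M⁴ = [[6, 5, 5], [5, 6, 5], [5, 5, 6]]
M⁵ = [[10, 11, 11], [11, 10, 11], [11, 11, 10]]

11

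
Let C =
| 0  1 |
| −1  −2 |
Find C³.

C² = [[−1, −2], [2, 3]]
C³ = [[2, 3], [−3, −4]]

[[2, 3], [−3, −4]]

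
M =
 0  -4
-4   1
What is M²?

[[16, -4], [-4, 17]]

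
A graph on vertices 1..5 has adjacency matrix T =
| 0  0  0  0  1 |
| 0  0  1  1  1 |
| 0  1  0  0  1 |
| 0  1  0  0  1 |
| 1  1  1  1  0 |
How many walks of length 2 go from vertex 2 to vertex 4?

1

The number of length-2 walks from vertex 2 to vertex 4 is entry (2,4) of T², where T is the adjacency matrix.
T² = [[1, 1, 1, 1, 0], [1, 3, 1, 1, 2], [1, 1, 2, 2, 1], [1, 1, 2, 2, 1], [0, 2, 1, 1, 4]]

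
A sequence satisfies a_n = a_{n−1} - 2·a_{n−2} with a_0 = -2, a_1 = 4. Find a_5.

-16

With companion matrix Q = [[1, -2], [1, 0]], [a_n, a_{n−1}]ᵀ = Q·[a_{n−1}, a_{n−2}]ᵀ, so [a_5, a_4]ᵀ = Q^4·[a_1, a_0]ᵀ.
Q^4 = [[-1, 6], [-3, 2]], giving [a_5, a_4]ᵀ = [[-16], [-16]].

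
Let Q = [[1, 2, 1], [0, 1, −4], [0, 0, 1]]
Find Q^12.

[[1, 24, −516], [0, 1, −48], [0, 0, 1]]

Q = I + N where N = [[0, 2, 1], [0, 0, −4], [0, 0, 0]] is strictly upper-triangular, so N^3 = 0.
(I + N)^12 = I + 12·N + 66·N^2 = [[1, 24, −516], [0, 1, −48], [0, 0, 1]].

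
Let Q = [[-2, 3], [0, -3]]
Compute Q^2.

[[4, -15], [0, 9]]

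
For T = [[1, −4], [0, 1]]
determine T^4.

[[1, −16], [0, 1]]

T = I + N where N = [[0, −4], [0, 0]] is strictly upper-triangular, so N^2 = 0.
(I + N)^4 = I + 4·N = [[1, −16], [0, 1]].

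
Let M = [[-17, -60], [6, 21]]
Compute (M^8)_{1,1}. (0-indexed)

tr M = 4 and det M = 3, so the characteristic polynomial is λ² − (4)λ + (3) with roots 3 and 1.
Eigenvectors give P = [[-3, 10], [1, -3]] with P⁻¹ = [[3, 10], [1, 3]], and M = P·diag(3, 1)·P⁻¹.
Then M^8 = P·diag(6561, 1)·P⁻¹ = [[-19683, 10], [6561, -3]] · [[3, 10], [1, 3]] = [[-59039, -196800], [19680, 65601]].

65601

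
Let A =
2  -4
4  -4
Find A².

[[-12, 8], [-8, 0]]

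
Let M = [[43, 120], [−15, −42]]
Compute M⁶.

tr M = 1 and det M = −6, so the characteristic polynomial is λ² − (1)λ + (−6) with roots 3 and −2.
Eigenvectors give P = [[−3, −8], [1, 3]] with P⁻¹ = [[−3, −8], [1, 3]], and M = P·diag(3, −2)·P⁻¹.
Then M⁶ = P·diag(729, 64)·P⁻¹ = [[−2187, −512], [729, 192]] · [[−3, −8], [1, 3]] = [[6049, 15960], [−1995, −5256]].

[[6049, 15960], [−1995, −5256]]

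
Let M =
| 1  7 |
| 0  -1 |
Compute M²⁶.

M² = I (check: tr M = 0 and det M = -1), so M²⁶ = I since 26 is even.

[[1, 0], [0, 1]]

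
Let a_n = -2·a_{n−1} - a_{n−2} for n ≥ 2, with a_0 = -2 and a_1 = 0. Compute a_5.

With companion matrix A = [[-2, -1], [1, 0]], [a_n, a_{n−1}]ᵀ = A·[a_{n−1}, a_{n−2}]ᵀ, so [a_5, a_4]ᵀ = A⁴·[a_1, a_0]ᵀ.
A⁴ = [[5, 4], [-4, -3]], giving [a_5, a_4]ᵀ = [[-8], [6]].

-8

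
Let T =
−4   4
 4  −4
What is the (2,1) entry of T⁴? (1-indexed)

T² = [[32, −32], [−32, 32]]
T³ = [[−256, 256], [256, −256]]
T⁴ = [[2048, −2048], [−2048, 2048]]

−2048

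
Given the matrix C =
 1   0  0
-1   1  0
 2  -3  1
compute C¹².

[[1, 0, 0], [-12, 1, 0], [222, -36, 1]]

C = I + N where N = [[0, 0, 0], [-1, 0, 0], [2, -3, 0]] is strictly lower-triangular, so N³ = 0.
(I + N)¹² = I + 12·N + 66·N² = [[1, 0, 0], [-12, 1, 0], [222, -36, 1]].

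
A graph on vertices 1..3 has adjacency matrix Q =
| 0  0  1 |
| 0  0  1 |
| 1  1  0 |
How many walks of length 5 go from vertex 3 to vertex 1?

4

The number of length-5 walks from vertex 3 to vertex 1 is entry (3,1) of Q⁵, where Q is the adjacency matrix.
Q² = [[1, 1, 0], [1, 1, 0], [0, 0, 2]]
Q³ = [[0, 0, 2], [0, 0, 2], [2, 2, 0]]
Q⁴ = [[2, 2, 0], [2, 2, 0], [0, 0, 4]]
Q⁵ = [[0, 0, 4], [0, 0, 4], [4, 4, 0]]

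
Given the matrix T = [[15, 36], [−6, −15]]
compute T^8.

tr T = 0 and det T = −9, so the characteristic polynomial is λ² − (0)λ + (−9) with roots −3 and 3.
Eigenvectors give P = [[2, −3], [−1, 1]] with P⁻¹ = [[−1, −3], [−1, −2]], and T = P·diag(−3, 3)·P⁻¹.
Then T^8 = P·diag(6561, 6561)·P⁻¹ = [[13122, −19683], [−6561, 6561]] · [[−1, −3], [−1, −2]] = [[6561, 0], [0, 6561]].

[[6561, 0], [0, 6561]]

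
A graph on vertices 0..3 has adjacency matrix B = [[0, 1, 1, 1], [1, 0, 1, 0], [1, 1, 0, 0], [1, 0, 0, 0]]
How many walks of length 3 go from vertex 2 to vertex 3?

The number of length-3 walks from vertex 2 to vertex 3 is entry (2,3) of B^3, where B is the adjacency matrix.
B^2 = [[3, 1, 1, 0], [1, 2, 1, 1], [1, 1, 2, 1], [0, 1, 1, 1]]
B^3 = [[2, 4, 4, 3], [4, 2, 3, 1], [4, 3, 2, 1], [3, 1, 1, 0]]

1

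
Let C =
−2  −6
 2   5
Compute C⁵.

tr C = 3 and det C = 2, so the characteristic polynomial is λ² − (3)λ + (2) with roots 1 and 2.
Eigenvectors give P = [[−2, −3], [1, 2]] with P⁻¹ = [[−2, −3], [1, 2]], and C = P·diag(1, 2)·P⁻¹.
Then C⁵ = P·diag(1, 32)·P⁻¹ = [[−2, −96], [1, 64]] · [[−2, −3], [1, 2]] = [[−92, −186], [62, 125]].

[[−92, −186], [62, 125]]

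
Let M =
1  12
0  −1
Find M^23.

[[1, 12], [0, −1]]

M² = I (check: tr M = 0 and det M = −1), so M^23 = M since 23 is odd.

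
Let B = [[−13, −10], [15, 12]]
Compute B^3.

tr B = −1 and det B = −6, so the characteristic polynomial is λ² − (−1)λ + (−6) with roots −3 and 2.
Eigenvectors give P = [[−1, −2], [1, 3]] with P⁻¹ = [[−3, −2], [1, 1]], and B = P·diag(−3, 2)·P⁻¹.
Then B^3 = P·diag(−27, 8)·P⁻¹ = [[27, −16], [−27, 24]] · [[−3, −2], [1, 1]] = [[−97, −70], [105, 78]].

[[−97, −70], [105, 78]]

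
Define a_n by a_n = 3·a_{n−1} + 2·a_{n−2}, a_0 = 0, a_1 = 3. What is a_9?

With companion matrix C = [[3, 2], [1, 0]], [a_n, a_{n−1}]ᵀ = C·[a_{n−1}, a_{n−2}]ᵀ, so [a_9, a_8]ᵀ = C^8·[a_1, a_0]ᵀ.
C^8 = [[22363, 12558], [6279, 3526]], giving [a_9, a_8]ᵀ = [[67089], [18837]].

67089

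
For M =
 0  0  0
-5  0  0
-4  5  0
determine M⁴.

M is strictly triangular, hence nilpotent: M³ = 0, so M⁴ = 0.

[[0, 0, 0], [0, 0, 0], [0, 0, 0]]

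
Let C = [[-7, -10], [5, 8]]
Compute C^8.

[[-6049, -12610], [6305, 12866]]

tr C = 1 and det C = -6, so the characteristic polynomial is λ² − (1)λ + (-6) with roots 3 and -2.
Eigenvectors give P = [[-1, -2], [1, 1]] with P⁻¹ = [[1, 2], [-1, -1]], and C = P·diag(3, -2)·P⁻¹.
Then C^8 = P·diag(6561, 256)·P⁻¹ = [[-6561, -512], [6561, 256]] · [[1, 2], [-1, -1]] = [[-6049, -12610], [6305, 12866]].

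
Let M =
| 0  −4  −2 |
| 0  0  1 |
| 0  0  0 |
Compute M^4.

M is strictly triangular, hence nilpotent: M^3 = 0, so M^4 = 0.

[[0, 0, 0], [0, 0, 0], [0, 0, 0]]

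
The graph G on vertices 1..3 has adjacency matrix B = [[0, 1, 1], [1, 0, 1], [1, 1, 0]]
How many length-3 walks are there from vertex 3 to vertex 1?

The number of length-3 walks from vertex 3 to vertex 1 is entry (3,1) of B³, where B is the adjacency matrix.
B² = [[2, 1, 1], [1, 2, 1], [1, 1, 2]]
B³ = [[2, 3, 3], [3, 2, 3], [3, 3, 2]]

3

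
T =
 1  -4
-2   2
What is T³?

T² = [[9, -12], [-6, 12]]
T³ = [[33, -60], [-30, 48]]

[[33, -60], [-30, 48]]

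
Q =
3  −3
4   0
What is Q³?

[[−45, 9], [−12, −36]]

Q² = [[−3, −9], [12, −12]]
Q³ = [[−45, 9], [−12, −36]]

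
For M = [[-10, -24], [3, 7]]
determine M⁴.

tr M = -3 and det M = 2, so the characteristic polynomial is λ² − (-3)λ + (2) with roots -2 and -1.
Eigenvectors give P = [[-3, -8], [1, 3]] with P⁻¹ = [[-3, -8], [1, 3]], and M = P·diag(-2, -1)·P⁻¹.
Then M⁴ = P·diag(16, 1)·P⁻¹ = [[-48, -8], [16, 3]] · [[-3, -8], [1, 3]] = [[136, 360], [-45, -119]].

[[136, 360], [-45, -119]]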